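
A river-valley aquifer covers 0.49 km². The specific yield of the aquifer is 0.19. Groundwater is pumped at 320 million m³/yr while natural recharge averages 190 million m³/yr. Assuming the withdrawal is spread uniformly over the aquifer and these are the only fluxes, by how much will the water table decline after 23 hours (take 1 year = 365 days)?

Δh ≈ 3.67 m

A = 0.49 km² = 4.9 × 10^5 m²
Net abstraction = 320 − 190 = 130 million m³/yr
Q_net = 130 million m³/yr = 3.562 × 10^5 m³/d
t = 23 hours = 0.9583 d
ΔV = Q × t = 3.562 × 10^5 m³/d × 0.9583 d = 3.413 × 10^5 m³
Δh = ΔV / (Sy × A) = 3.413 × 10^5 / (0.19 × 4.9 × 10^5) = 3.666 m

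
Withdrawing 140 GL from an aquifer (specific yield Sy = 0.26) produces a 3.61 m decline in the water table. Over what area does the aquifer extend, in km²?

ΔV = 140 GL = 1.4 × 10^8 m³
A = ΔV / (Sy × Δh) = 1.4 × 10^8 / (0.26 × 3.61) = 1.492 × 10^8 m²
A = 1.492 × 10^8 m² = 149.2 km²

A ≈ 149 km²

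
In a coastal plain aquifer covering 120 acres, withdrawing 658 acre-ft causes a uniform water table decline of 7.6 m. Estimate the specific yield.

A = 120 acres = 4.856 × 10^5 m²
ΔV = 658 acre-ft = 8.116 × 10^5 m³
Sy = ΔV / (A × Δh) = 8.116 × 10^5 m³ / (4.856 × 10^5 m² × 7.6 m) = 0.2199

Sy ≈ 0.22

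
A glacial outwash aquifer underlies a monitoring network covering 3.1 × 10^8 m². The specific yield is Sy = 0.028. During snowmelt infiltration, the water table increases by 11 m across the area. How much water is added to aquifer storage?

ΔV = Sy × A × Δh = 0.028 × 3.1 × 10^8 m² × 11 m = 9.548 × 10^7 m³

ΔV ≈ 9.55 × 10^7 m³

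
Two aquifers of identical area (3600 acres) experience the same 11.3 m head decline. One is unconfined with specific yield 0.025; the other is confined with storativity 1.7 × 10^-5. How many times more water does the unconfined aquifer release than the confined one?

A = 3600 acres = 1.457 × 10^7 m²
Unconfined: ΔV_u = Sy × A × Δh = 0.025 × 1.457 × 10^7 × 11.3 = 4.116 × 10^6 m³
Confined: ΔV_c = S × A × Δh = 1.7 × 10^-5 × 1.457 × 10^7 × 11.3 = 2799 m³
Ratio = ΔV_u / ΔV_c = Sy / S = 0.025 / 1.7 × 10^-5 = 1471

ΔV_u / ΔV_c ≈ 1470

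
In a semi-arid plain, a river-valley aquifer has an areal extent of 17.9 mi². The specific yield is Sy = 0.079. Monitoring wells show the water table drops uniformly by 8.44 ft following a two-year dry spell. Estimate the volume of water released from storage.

A = 17.9 mi² = 4.636 × 10^7 m²
Δh = 8.44 ft = 2.573 m
ΔV = Sy × A × Δh = 0.079 × 4.636 × 10^7 m² × 2.573 m = 9.422 × 10^6 m³

ΔV ≈ 9.42 × 10^6 m³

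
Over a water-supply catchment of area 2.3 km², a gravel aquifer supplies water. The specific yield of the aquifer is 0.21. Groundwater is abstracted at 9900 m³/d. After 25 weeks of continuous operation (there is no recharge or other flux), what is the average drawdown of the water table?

A = 2.3 km² = 2.3 × 10^6 m²
t = 25 weeks = 175 d
ΔV = Q × t = 9900 m³/d × 175 d = 1.732 × 10^6 m³
Δh = ΔV / (Sy × A) = 1.732 × 10^6 / (0.21 × 2.3 × 10^6) = 3.587 m

Δh ≈ 3.59 m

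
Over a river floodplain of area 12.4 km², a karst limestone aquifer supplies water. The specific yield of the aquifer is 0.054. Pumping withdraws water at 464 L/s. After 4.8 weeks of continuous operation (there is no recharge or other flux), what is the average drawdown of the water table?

A = 12.4 km² = 1.24 × 10^7 m²
Q = 464 L/s = 40090 m³/d
t = 4.8 weeks = 33.6 d
ΔV = Q × t = 40090 m³/d × 33.6 d = 1.347 × 10^6 m³
Δh = ΔV / (Sy × A) = 1.347 × 10^6 / (0.054 × 1.24 × 10^7) = 2.012 m

Δh ≈ 2.01 m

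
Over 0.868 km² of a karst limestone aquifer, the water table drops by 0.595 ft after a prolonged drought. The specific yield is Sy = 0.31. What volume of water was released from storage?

A = 0.868 km² = 8.68 × 10^5 m²
Δh = 0.595 ft = 0.1814 m
ΔV = Sy × A × Δh = 0.31 × 8.68 × 10^5 m² × 0.1814 m = 48800 m³

ΔV ≈ 48800 m³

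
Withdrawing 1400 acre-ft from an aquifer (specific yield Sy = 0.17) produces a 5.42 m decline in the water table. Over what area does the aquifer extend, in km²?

ΔV = 1400 acre-ft = 1.727 × 10^6 m³
A = ΔV / (Sy × Δh) = 1.727 × 10^6 / (0.17 × 5.42) = 1.874 × 10^6 m²
A = 1.874 × 10^6 m² = 1.874 km²

A ≈ 1.87 km²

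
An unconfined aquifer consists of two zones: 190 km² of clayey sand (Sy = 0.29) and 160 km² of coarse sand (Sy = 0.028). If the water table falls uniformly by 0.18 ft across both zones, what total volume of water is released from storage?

ΔV ≈ 3.27 × 10^6 m³

A₁ = 190 km² = 1.9 × 10^8 m²; A₂ = 160 km² = 1.6 × 10^8 m²
Δh = 0.18 ft = 0.05486 m
ΔV₁ = 0.29 × 1.9 × 10^8 × 0.05486 = 3.023 × 10^6 m³
ΔV₂ = 0.028 × 1.6 × 10^8 × 0.05486 = 2.458 × 10^5 m³
ΔV = ΔV₁ + ΔV₂ = 3.269 × 10^6 m³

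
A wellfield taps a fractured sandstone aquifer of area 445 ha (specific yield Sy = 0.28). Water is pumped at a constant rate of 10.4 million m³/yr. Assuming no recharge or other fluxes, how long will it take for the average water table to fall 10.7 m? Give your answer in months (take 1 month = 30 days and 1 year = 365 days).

t ≈ 15.6 months

A = 445 ha = 4.45 × 10^6 m²
ΔV = Sy × A × Δh = 0.28 × 4.45 × 10^6 × 10.7 = 1.333 × 10^7 m³
Q = 10.4 million m³/yr = 28490 m³/d
t = ΔV / Q = 1.333 × 10^7 m³ / 28490 m³/d = 467.9 d
t = 467.9 d ≈ 15.6 months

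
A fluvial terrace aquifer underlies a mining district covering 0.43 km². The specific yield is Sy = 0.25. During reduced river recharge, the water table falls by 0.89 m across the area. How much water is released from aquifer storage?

A = 0.43 km² = 4.3 × 10^5 m²
ΔV = Sy × A × Δh = 0.25 × 4.3 × 10^5 m² × 0.89 m = 95680 m³

ΔV ≈ 95700 m³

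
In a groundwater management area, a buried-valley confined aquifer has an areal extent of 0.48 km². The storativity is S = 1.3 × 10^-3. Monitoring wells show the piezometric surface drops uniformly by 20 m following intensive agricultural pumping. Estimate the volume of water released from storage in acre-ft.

A = 0.48 km² = 4.8 × 10^5 m²
ΔV = S × A × Δh = 0.0013 × 4.8 × 10^5 m² × 20 m = 12480 m³
ΔV = 12480 m³ = 10.12 acre-ft

ΔV ≈ 10.1 acre-ft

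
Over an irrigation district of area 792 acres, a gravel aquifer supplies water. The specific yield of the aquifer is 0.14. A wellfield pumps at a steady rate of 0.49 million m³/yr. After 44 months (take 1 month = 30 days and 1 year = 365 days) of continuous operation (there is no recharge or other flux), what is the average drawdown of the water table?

Δh ≈ 3.95 m

A = 792 acres = 3.205 × 10^6 m²
Q = 0.49 million m³/yr = 1342 m³/d
t = 44 months = 1320 d
ΔV = Q × t = 1342 m³/d × 1320 d = 1.772 × 10^6 m³
Δh = ΔV / (Sy × A) = 1.772 × 10^6 / (0.14 × 3.205 × 10^6) = 3.949 m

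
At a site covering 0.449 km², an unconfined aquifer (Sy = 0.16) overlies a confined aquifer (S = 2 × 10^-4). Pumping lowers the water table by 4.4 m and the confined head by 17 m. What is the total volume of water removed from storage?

A = 0.449 km² = 4.49 × 10^5 m²
Unconfined: ΔV_u = Sy × A × Δh_u = 0.16 × 4.49 × 10^5 × 4.4 = 3.161 × 10^5 m³
Confined: ΔV_c = S × A × Δh_c = 2 × 10^-4 × 4.49 × 10^5 × 17 = 1527 m³
Total ΔV = 3.161 × 10^5 + 1527 = 3.176 × 10^5 m³

ΔV ≈ 3.18 × 10^5 m³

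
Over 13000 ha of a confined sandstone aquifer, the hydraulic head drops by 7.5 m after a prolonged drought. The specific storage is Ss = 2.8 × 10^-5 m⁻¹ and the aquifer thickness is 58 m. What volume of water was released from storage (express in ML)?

S = Ss × b = 2.8 × 10^-5 m⁻¹ × 58 m = 1.624 × 10^-3
A = 13000 ha = 1.3 × 10^8 m²
ΔV = S × A × Δh = 0.001624 × 1.3 × 10^8 m² × 7.5 m = 1.583 × 10^6 m³
ΔV = 1.583 × 10^6 m³ = 1583 ML

ΔV ≈ 1580 ML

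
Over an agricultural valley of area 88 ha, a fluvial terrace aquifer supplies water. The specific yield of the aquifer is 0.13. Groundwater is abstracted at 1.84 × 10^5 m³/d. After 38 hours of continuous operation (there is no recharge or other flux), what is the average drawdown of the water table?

Δh ≈ 2.55 m

A = 88 ha = 8.8 × 10^5 m²
t = 38 hours = 1.583 d
ΔV = Q × t = 1.84 × 10^5 m³/d × 1.583 d = 2.913 × 10^5 m³
Δh = ΔV / (Sy × A) = 2.913 × 10^5 / (0.13 × 8.8 × 10^5) = 2.547 m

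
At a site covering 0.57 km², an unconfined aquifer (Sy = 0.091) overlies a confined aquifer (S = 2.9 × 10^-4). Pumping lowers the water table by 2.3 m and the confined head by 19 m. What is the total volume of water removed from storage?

ΔV ≈ 1.22 × 10^5 m³

A = 0.57 km² = 5.7 × 10^5 m²
Unconfined: ΔV_u = Sy × A × Δh_u = 0.091 × 5.7 × 10^5 × 2.3 = 1.193 × 10^5 m³
Confined: ΔV_c = S × A × Δh_c = 2.9 × 10^-4 × 5.7 × 10^5 × 19 = 3141 m³
Total ΔV = 1.193 × 10^5 + 3141 = 1.224 × 10^5 m³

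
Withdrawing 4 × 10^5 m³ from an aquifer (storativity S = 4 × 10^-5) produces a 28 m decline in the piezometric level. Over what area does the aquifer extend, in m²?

A = ΔV / (S × Δh) = 4 × 10^5 / (4 × 10^-5 × 28) = 3.571 × 10^8 m²

A ≈ 3.57 × 10^8 m²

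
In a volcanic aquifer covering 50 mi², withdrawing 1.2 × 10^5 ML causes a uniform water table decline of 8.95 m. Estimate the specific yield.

A = 50 mi² = 1.295 × 10^8 m²
ΔV = 1.2 × 10^5 ML = 1.2 × 10^8 m³
Sy = ΔV / (A × Δh) = 1.2 × 10^8 m³ / (1.295 × 10^8 m² × 8.95 m) = 0.1035

Sy ≈ 0.1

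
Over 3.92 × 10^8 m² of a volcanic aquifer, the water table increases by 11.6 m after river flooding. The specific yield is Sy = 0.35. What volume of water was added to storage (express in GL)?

ΔV = Sy × A × Δh = 0.35 × 3.92 × 10^8 m² × 11.6 m = 1.592 × 10^9 m³
ΔV = 1.592 × 10^9 m³ = 1592 GL

ΔV ≈ 1590 GL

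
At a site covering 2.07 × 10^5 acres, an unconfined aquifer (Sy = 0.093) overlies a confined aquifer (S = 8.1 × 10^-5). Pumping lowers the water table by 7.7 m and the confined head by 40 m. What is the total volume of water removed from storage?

ΔV ≈ 6.03 × 10^8 m³

A = 2.07 × 10^5 acres = 8.377 × 10^8 m²
Unconfined: ΔV_u = Sy × A × Δh_u = 0.093 × 8.377 × 10^8 × 7.7 = 5.999 × 10^8 m³
Confined: ΔV_c = S × A × Δh_c = 8.1 × 10^-5 × 8.377 × 10^8 × 40 = 2.714 × 10^6 m³
Total ΔV = 5.999 × 10^8 + 2.714 × 10^6 = 6.026 × 10^8 m³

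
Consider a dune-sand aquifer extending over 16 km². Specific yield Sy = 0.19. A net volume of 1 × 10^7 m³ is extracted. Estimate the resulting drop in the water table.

A = 16 km² = 1.6 × 10^7 m²
Δh = ΔV / (Sy × A) = 1 × 10^7 m³ / (0.19 × 1.6 × 10^7 m²) = 3.289 m

Δh ≈ 3.29 m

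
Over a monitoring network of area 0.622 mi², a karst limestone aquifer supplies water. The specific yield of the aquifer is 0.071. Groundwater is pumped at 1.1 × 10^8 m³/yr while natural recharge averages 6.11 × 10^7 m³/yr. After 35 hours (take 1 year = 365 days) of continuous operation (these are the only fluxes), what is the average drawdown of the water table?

Δh ≈ 1.71 m

A = 0.622 mi² = 1.611 × 10^6 m²
Net abstraction = 1.1 × 10^8 − 6.11 × 10^7 = 4.89 × 10^7 m³/yr
Q_net = 4.89 × 10^7 m³/yr = 1.34 × 10^5 m³/d
t = 35 hours = 1.458 d
ΔV = Q × t = 1.34 × 10^5 m³/d × 1.458 d = 1.954 × 10^5 m³
Δh = ΔV / (Sy × A) = 1.954 × 10^5 / (0.071 × 1.611 × 10^6) = 1.708 m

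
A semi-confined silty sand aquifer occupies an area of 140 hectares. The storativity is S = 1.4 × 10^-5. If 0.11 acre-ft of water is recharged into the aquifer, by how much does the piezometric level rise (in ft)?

A = 140 hectares = 1.4 × 10^6 m²
ΔV = 0.11 acre-ft = 135.7 m³
Δh = ΔV / (S × A) = 135.7 m³ / (1.4 × 10^-5 × 1.4 × 10^6 m²) = 6.923 m
Δh = 6.923 m = 22.71 ft

Δh ≈ 22.7 ft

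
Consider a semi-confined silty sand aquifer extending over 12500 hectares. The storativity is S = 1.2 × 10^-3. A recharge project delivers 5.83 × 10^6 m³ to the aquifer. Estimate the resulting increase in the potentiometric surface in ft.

A = 12500 hectares = 1.25 × 10^8 m²
Δh = ΔV / (S × A) = 5.83 × 10^6 m³ / (0.0012 × 1.25 × 10^8 m²) = 38.87 m
Δh = 38.87 m = 127.5 ft

Δh ≈ 128 ft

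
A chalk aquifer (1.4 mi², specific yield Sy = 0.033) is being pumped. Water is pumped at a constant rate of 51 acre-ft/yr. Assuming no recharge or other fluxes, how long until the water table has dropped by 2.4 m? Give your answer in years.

t ≈ 4.57 years

A = 1.4 mi² = 3.626 × 10^6 m²
ΔV = Sy × A × Δh = 0.033 × 3.626 × 10^6 × 2.4 = 2.872 × 10^5 m³
Q = 51 acre-ft/yr = 172.3 m³/d
t = ΔV / Q = 2.872 × 10^5 m³ / 172.3 m³/d = 1666 d
t = 1666 d ≈ 4.565 years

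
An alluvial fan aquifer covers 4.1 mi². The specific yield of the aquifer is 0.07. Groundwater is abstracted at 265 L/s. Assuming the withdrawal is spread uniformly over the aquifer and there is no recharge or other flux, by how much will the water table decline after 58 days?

A = 4.1 mi² = 1.062 × 10^7 m²
Q = 265 L/s = 22900 m³/d
ΔV = Q × t = 22900 m³/d × 58 d = 1.328 × 10^6 m³
Δh = ΔV / (Sy × A) = 1.328 × 10^6 / (0.07 × 1.062 × 10^7) = 1.787 m

Δh ≈ 1.79 m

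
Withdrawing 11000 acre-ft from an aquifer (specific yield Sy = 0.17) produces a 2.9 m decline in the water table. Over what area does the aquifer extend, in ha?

ΔV = 11000 acre-ft = 1.357 × 10^7 m³
A = ΔV / (Sy × Δh) = 1.357 × 10^7 / (0.17 × 2.9) = 2.752 × 10^7 m²
A = 2.752 × 10^7 m² = 2752 ha

A ≈ 2750 ha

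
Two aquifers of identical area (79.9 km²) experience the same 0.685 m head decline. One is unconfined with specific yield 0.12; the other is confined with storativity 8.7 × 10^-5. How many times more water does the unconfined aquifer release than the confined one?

A = 79.9 km² = 7.99 × 10^7 m²
Unconfined: ΔV_u = Sy × A × Δh = 0.12 × 7.99 × 10^7 × 0.685 = 6.568 × 10^6 m³
Confined: ΔV_c = S × A × Δh = 8.7 × 10^-5 × 7.99 × 10^7 × 0.685 = 4762 m³
Ratio = ΔV_u / ΔV_c = Sy / S = 0.12 / 8.7 × 10^-5 = 1379

ΔV_u / ΔV_c ≈ 1380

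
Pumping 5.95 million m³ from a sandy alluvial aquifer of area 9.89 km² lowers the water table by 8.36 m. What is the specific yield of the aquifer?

A = 9.89 km² = 9.89 × 10^6 m²
ΔV = 5.95 million m³ = 5.95 × 10^6 m³
Sy = ΔV / (A × Δh) = 5.95 × 10^6 m³ / (9.89 × 10^6 m² × 8.36 m) = 0.07196

Sy ≈ 0.072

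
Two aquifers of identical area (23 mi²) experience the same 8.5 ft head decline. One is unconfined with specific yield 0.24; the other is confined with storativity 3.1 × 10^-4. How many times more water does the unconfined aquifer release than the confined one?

ΔV_u / ΔV_c ≈ 774

A = 23 mi² = 5.957 × 10^7 m²
Δh = 8.5 ft = 2.591 m
Unconfined: ΔV_u = Sy × A × Δh = 0.24 × 5.957 × 10^7 × 2.591 = 3.704 × 10^7 m³
Confined: ΔV_c = S × A × Δh = 3.1 × 10^-4 × 5.957 × 10^7 × 2.591 = 47840 m³
Ratio = ΔV_u / ΔV_c = Sy / S = 0.24 / 3.1 × 10^-4 = 774.2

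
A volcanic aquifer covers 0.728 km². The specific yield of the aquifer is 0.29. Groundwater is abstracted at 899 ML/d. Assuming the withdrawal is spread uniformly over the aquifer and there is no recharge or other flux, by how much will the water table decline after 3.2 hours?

Δh ≈ 0.568 m

A = 0.728 km² = 7.28 × 10^5 m²
Q = 899 ML/d = 8.99 × 10^5 m³/d
t = 3.2 hours = 0.1333 d
ΔV = Q × t = 8.99 × 10^5 m³/d × 0.1333 d = 1.199 × 10^5 m³
Δh = ΔV / (Sy × A) = 1.199 × 10^5 / (0.29 × 7.28 × 10^5) = 0.5678 m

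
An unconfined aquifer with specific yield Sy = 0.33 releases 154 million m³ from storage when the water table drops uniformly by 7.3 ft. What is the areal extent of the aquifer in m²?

Δh = 7.3 ft = 2.225 m
ΔV = 154 million m³ = 1.54 × 10^8 m³
A = ΔV / (Sy × Δh) = 1.54 × 10^8 / (0.33 × 2.225) = 2.097 × 10^8 m²

A ≈ 2.1 × 10^8 m²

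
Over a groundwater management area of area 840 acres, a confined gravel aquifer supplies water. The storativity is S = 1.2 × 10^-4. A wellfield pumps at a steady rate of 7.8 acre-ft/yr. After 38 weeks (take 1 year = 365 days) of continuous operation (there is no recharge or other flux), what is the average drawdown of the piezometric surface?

A = 840 acres = 3.399 × 10^6 m²
Q = 7.8 acre-ft/yr = 26.36 m³/d
t = 38 weeks = 266 d
ΔV = Q × t = 26.36 m³/d × 266 d = 7012 m³
Δh = ΔV / (S × A) = 7012 / (1.2 × 10^-4 × 3.399 × 10^6) = 17.19 m

Δh ≈ 17.2 m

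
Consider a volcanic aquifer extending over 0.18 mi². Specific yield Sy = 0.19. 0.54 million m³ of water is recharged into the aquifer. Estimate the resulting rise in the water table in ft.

Δh ≈ 20 ft

A = 0.18 mi² = 4.662 × 10^5 m²
ΔV = 0.54 million m³ = 5.4 × 10^5 m³
Δh = ΔV / (Sy × A) = 5.4 × 10^5 m³ / (0.19 × 4.662 × 10^5 m²) = 6.096 m
Δh = 6.096 m = 20 ft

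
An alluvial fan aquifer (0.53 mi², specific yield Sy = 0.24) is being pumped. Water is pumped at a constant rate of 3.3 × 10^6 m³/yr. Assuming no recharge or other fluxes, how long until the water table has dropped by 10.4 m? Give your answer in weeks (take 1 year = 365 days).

t ≈ 54.1 weeks

A = 0.53 mi² = 1.373 × 10^6 m²
ΔV = Sy × A × Δh = 0.24 × 1.373 × 10^6 × 10.4 = 3.426 × 10^6 m³
Q = 3.3 × 10^6 m³/yr = 9041 m³/d
t = ΔV / Q = 3.426 × 10^6 m³ / 9041 m³/d = 379 d
t = 379 d ≈ 54.14 weeks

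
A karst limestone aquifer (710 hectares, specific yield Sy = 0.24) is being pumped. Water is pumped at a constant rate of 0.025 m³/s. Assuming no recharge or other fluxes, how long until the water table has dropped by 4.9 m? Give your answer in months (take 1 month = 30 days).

t ≈ 129 months

A = 710 hectares = 7.1 × 10^6 m²
ΔV = Sy × A × Δh = 0.24 × 7.1 × 10^6 × 4.9 = 8.35 × 10^6 m³
Q = 0.025 m³/s = 2160 m³/d
t = ΔV / Q = 8.35 × 10^6 m³ / 2160 m³/d = 3866 d
t = 3866 d ≈ 128.9 months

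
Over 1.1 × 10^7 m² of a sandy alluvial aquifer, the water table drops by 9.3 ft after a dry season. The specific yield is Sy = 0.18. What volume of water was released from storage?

ΔV ≈ 5.61 × 10^6 m³

Δh = 9.3 ft = 2.835 m
ΔV = Sy × A × Δh = 0.18 × 1.1 × 10^7 m² × 2.835 m = 5.613 × 10^6 m³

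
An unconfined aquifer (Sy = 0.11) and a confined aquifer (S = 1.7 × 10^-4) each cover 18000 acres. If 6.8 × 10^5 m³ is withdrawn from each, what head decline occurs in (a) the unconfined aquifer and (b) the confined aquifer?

A = 18000 acres = 7.284 × 10^7 m²
Unconfined: Δh_u = ΔV/(Sy·A) = 6.8 × 10^5/(0.11 × 7.284 × 10^7) = 0.08486 m
Confined: Δh_c = ΔV/(S·A) = 6.8 × 10^5/(1.7 × 10^-4 × 7.284 × 10^7) = 54.91 m

Δh_u ≈ 0.0849 m; Δh_c ≈ 54.9 m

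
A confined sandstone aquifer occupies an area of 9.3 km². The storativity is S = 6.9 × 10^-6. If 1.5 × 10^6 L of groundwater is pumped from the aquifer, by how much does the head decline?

Δh ≈ 23.4 m

A = 9.3 km² = 9.3 × 10^6 m²
ΔV = 1.5 × 10^6 L = 1500 m³
Δh = ΔV / (S × A) = 1500 m³ / (6.9 × 10^-6 × 9.3 × 10^6 m²) = 23.38 m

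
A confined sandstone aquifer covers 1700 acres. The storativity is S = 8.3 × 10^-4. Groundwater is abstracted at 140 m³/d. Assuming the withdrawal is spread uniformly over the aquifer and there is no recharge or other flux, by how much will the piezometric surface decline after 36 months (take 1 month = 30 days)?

Δh ≈ 26.5 m

A = 1700 acres = 6.88 × 10^6 m²
t = 36 months = 1080 d
ΔV = Q × t = 140 m³/d × 1080 d = 1.512 × 10^5 m³
Δh = ΔV / (S × A) = 1.512 × 10^5 / (8.3 × 10^-4 × 6.88 × 10^6) = 26.48 m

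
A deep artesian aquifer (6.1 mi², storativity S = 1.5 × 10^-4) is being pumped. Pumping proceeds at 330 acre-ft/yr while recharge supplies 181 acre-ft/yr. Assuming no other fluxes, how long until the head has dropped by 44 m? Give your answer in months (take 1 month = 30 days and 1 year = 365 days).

A = 6.1 mi² = 1.58 × 10^7 m²
ΔV = S × A × Δh = 1.5 × 10^-4 × 1.58 × 10^7 × 44 = 1.043 × 10^5 m³
Net withdrawal = 330 − 181 = 149 acre-ft/yr = 503.5 m³/d
t = ΔV / Q = 1.043 × 10^5 m³ / 503.5 m³/d = 207.1 d
t = 207.1 d ≈ 6.903 months

t ≈ 6.9 months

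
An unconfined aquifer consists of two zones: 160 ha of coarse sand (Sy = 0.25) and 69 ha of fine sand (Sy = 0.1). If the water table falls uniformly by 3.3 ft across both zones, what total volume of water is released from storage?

ΔV ≈ 4.72 × 10^5 m³

A₁ = 160 ha = 1.6 × 10^6 m²; A₂ = 69 ha = 6.9 × 10^5 m²
Δh = 3.3 ft = 1.006 m
ΔV₁ = 0.25 × 1.6 × 10^6 × 1.006 = 4.023 × 10^5 m³
ΔV₂ = 0.1 × 6.9 × 10^5 × 1.006 = 69400 m³
ΔV = ΔV₁ + ΔV₂ = 4.717 × 10^5 m³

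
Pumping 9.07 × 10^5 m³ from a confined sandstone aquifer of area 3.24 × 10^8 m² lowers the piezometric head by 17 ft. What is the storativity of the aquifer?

Δh = 17 ft = 5.182 m
S = ΔV / (A × Δh) = 9.07 × 10^5 m³ / (3.24 × 10^8 m² × 5.182 m) = 5.403 × 10^-4

S ≈ 5.4 × 10^-4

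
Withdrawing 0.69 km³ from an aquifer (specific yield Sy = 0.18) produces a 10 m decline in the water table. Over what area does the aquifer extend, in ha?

A ≈ 38300 ha

ΔV = 0.69 km³ = 6.9 × 10^8 m³
A = ΔV / (Sy × Δh) = 6.9 × 10^8 / (0.18 × 10) = 3.833 × 10^8 m²
A = 3.833 × 10^8 m² = 38330 ha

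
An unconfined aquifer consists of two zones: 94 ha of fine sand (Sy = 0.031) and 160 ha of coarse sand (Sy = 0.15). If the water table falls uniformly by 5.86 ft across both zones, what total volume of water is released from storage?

ΔV ≈ 4.81 × 10^5 m³

A₁ = 94 ha = 9.4 × 10^5 m²; A₂ = 160 ha = 1.6 × 10^6 m²
Δh = 5.86 ft = 1.786 m
ΔV₁ = 0.031 × 9.4 × 10^5 × 1.786 = 52050 m³
ΔV₂ = 0.15 × 1.6 × 10^6 × 1.786 = 4.287 × 10^5 m³
ΔV = ΔV₁ + ΔV₂ = 4.807 × 10^5 m³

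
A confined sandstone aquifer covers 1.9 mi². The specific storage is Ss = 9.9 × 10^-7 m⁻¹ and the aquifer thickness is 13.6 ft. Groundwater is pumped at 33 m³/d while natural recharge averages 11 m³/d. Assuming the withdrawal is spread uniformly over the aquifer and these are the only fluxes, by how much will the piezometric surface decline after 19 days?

Δh ≈ 20.7 m

b = 13.6 ft = 4.145 m
S = Ss × b = 9.9 × 10^-7 m⁻¹ × 4.145 m = 4.104 × 10^-6
A = 1.9 mi² = 4.921 × 10^6 m²
Net abstraction = 33 − 11 = 22 m³/d
ΔV = Q × t = 22 m³/d × 19 d = 418 m³
Δh = ΔV / (S × A) = 418 / (4.104 × 10^-6 × 4.921 × 10^6) = 20.7 m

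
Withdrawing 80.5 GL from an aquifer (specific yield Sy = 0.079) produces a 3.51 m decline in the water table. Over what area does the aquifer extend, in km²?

ΔV = 80.5 GL = 8.05 × 10^7 m³
A = ΔV / (Sy × Δh) = 8.05 × 10^7 / (0.079 × 3.51) = 2.903 × 10^8 m²
A = 2.903 × 10^8 m² = 290.3 km²

A ≈ 290 km²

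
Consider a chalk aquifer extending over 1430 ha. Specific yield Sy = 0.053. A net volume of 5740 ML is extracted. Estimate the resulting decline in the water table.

Δh ≈ 7.57 m

A = 1430 ha = 1.43 × 10^7 m²
ΔV = 5740 ML = 5.74 × 10^6 m³
Δh = ΔV / (Sy × A) = 5.74 × 10^6 m³ / (0.053 × 1.43 × 10^7 m²) = 7.574 m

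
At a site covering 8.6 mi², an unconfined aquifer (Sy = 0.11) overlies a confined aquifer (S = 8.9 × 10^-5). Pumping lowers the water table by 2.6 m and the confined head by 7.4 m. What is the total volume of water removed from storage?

A = 8.6 mi² = 2.227 × 10^7 m²
Unconfined: ΔV_u = Sy × A × Δh_u = 0.11 × 2.227 × 10^7 × 2.6 = 6.37 × 10^6 m³
Confined: ΔV_c = S × A × Δh_c = 8.9 × 10^-5 × 2.227 × 10^7 × 7.4 = 14670 m³
Total ΔV = 6.37 × 10^6 + 14670 = 6.385 × 10^6 m³

ΔV ≈ 6.39 × 10^6 m³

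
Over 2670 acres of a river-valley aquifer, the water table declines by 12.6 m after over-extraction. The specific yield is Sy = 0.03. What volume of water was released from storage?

A = 2670 acres = 1.081 × 10^7 m²
ΔV = Sy × A × Δh = 0.03 × 1.081 × 10^7 m² × 12.6 m = 4.084 × 10^6 m³

ΔV ≈ 4.08 × 10^6 m³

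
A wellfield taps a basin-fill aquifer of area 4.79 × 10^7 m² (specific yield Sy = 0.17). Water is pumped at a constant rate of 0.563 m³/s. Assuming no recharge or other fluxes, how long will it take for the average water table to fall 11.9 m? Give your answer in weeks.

ΔV = Sy × A × Δh = 0.17 × 4.79 × 10^7 × 11.9 = 9.69 × 10^7 m³
Q = 0.563 m³/s = 48640 m³/d
t = ΔV / Q = 9.69 × 10^7 m³ / 48640 m³/d = 1992 d
t = 1992 d ≈ 284.6 weeks

t ≈ 285 weeks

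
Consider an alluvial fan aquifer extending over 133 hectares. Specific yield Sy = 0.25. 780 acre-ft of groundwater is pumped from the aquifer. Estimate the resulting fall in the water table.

A = 133 hectares = 1.33 × 10^6 m²
ΔV = 780 acre-ft = 9.621 × 10^5 m³
Δh = ΔV / (Sy × A) = 9.621 × 10^5 m³ / (0.25 × 1.33 × 10^6 m²) = 2.894 m

Δh ≈ 2.89 m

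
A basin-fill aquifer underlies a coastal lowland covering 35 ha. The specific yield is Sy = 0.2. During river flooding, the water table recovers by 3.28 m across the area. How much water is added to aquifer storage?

A = 35 ha = 3.5 × 10^5 m²
ΔV = Sy × A × Δh = 0.2 × 3.5 × 10^5 m² × 3.28 m = 2.296 × 10^5 m³

ΔV ≈ 2.3 × 10^5 m³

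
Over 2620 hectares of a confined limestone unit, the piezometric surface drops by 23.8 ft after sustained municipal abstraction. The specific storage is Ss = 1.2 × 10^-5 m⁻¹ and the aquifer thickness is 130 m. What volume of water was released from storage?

ΔV ≈ 2.96 × 10^5 m³

S = Ss × b = 1.2 × 10^-5 m⁻¹ × 130 m = 1.56 × 10^-3
A = 2620 hectares = 2.62 × 10^7 m²
Δh = 23.8 ft = 7.254 m
ΔV = S × A × Δh = 0.00156 × 2.62 × 10^7 m² × 7.254 m = 2.965 × 10^5 m³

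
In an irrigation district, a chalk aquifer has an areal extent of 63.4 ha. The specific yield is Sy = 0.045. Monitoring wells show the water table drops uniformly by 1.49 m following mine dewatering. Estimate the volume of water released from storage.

ΔV ≈ 42500 m³

A = 63.4 ha = 6.34 × 10^5 m²
ΔV = Sy × A × Δh = 0.045 × 6.34 × 10^5 m² × 1.49 m = 42510 m³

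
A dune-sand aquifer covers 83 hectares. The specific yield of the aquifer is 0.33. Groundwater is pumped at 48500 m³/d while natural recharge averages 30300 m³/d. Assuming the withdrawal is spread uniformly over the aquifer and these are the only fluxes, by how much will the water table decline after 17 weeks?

A = 83 hectares = 8.3 × 10^5 m²
Net abstraction = 48500 − 30300 = 18200 m³/d
t = 17 weeks = 119 d
ΔV = Q × t = 18200 m³/d × 119 d = 2.166 × 10^6 m³
Δh = ΔV / (Sy × A) = 2.166 × 10^6 / (0.33 × 8.3 × 10^5) = 7.907 m

Δh ≈ 7.91 m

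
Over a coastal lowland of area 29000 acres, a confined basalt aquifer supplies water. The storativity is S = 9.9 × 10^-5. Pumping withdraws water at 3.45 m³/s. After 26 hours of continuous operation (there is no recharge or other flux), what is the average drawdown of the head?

A = 29000 acres = 1.174 × 10^8 m²
Q = 3.45 m³/s = 2.981 × 10^5 m³/d
t = 26 hours = 1.083 d
ΔV = Q × t = 2.981 × 10^5 m³/d × 1.083 d = 3.229 × 10^5 m³
Δh = ΔV / (S × A) = 3.229 × 10^5 / (9.9 × 10^-5 × 1.174 × 10^8) = 27.79 m

Δh ≈ 27.8 m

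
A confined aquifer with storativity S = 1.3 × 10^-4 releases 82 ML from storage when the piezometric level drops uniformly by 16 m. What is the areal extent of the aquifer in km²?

ΔV = 82 ML = 82000 m³
A = ΔV / (S × Δh) = 82000 / (1.3 × 10^-4 × 16) = 3.942 × 10^7 m²
A = 3.942 × 10^7 m² = 39.42 km²

A ≈ 39.4 km²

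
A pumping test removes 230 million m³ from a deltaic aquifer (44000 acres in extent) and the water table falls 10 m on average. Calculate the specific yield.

A = 44000 acres = 1.781 × 10^8 m²
ΔV = 230 million m³ = 2.3 × 10^8 m³
Sy = ΔV / (A × Δh) = 2.3 × 10^8 m³ / (1.781 × 10^8 m² × 10 m) = 0.1292

Sy ≈ 0.13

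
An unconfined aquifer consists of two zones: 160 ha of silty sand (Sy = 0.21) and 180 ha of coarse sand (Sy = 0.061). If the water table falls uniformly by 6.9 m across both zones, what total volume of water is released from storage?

A₁ = 160 ha = 1.6 × 10^6 m²; A₂ = 180 ha = 1.8 × 10^6 m²
ΔV₁ = 0.21 × 1.6 × 10^6 × 6.9 = 2.318 × 10^6 m³
ΔV₂ = 0.061 × 1.8 × 10^6 × 6.9 = 7.576 × 10^5 m³
ΔV = ΔV₁ + ΔV₂ = 3.076 × 10^6 m³

ΔV ≈ 3.08 × 10^6 m³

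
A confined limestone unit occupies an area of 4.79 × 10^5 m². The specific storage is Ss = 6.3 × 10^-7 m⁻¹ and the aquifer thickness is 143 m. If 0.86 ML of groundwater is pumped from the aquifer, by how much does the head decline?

Δh ≈ 19.9 m

S = Ss × b = 6.3 × 10^-7 m⁻¹ × 143 m = 9.009 × 10^-5
ΔV = 0.86 ML = 860 m³
Δh = ΔV / (S × A) = 860 m³ / (9.009 × 10^-5 × 4.79 × 10^5 m²) = 19.93 m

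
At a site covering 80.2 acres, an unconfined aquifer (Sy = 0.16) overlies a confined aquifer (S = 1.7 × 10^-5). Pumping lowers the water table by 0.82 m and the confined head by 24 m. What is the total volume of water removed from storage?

ΔV ≈ 42700 m³

A = 80.2 acres = 3.246 × 10^5 m²
Unconfined: ΔV_u = Sy × A × Δh_u = 0.16 × 3.246 × 10^5 × 0.82 = 42580 m³
Confined: ΔV_c = S × A × Δh_c = 1.7 × 10^-5 × 3.246 × 10^5 × 24 = 132.4 m³
Total ΔV = 42580 + 132.4 = 42710 m³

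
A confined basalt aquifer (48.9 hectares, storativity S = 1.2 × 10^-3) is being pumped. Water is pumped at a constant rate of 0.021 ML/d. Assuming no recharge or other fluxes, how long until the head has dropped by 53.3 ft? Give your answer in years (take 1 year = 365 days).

A = 48.9 hectares = 4.89 × 10^5 m²
Δh = 53.3 ft = 16.25 m
ΔV = S × A × Δh = 0.0012 × 4.89 × 10^5 × 16.25 = 9533 m³
Q = 0.021 ML/d = 21 m³/d
t = ΔV / Q = 9533 m³ / 21 m³/d = 454 d
t = 454 d ≈ 1.244 years

t ≈ 1.24 years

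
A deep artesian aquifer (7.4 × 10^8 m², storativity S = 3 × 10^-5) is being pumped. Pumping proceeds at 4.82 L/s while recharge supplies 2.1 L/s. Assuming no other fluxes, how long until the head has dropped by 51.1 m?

ΔV = S × A × Δh = 3 × 10^-5 × 7.4 × 10^8 × 51.1 = 1.134 × 10^6 m³
Net withdrawal = 4.82 − 2.1 = 2.72 L/s = 235 m³/d
t = ΔV / Q = 1.134 × 10^6 m³ / 235 m³/d = 4827 d

t ≈ 4830 days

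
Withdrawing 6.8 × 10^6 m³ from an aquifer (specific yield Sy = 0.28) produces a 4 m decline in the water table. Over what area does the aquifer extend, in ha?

A ≈ 607 ha

A = ΔV / (Sy × Δh) = 6.8 × 10^6 / (0.28 × 4) = 6.071 × 10^6 m²
A = 6.071 × 10^6 m² = 607.1 ha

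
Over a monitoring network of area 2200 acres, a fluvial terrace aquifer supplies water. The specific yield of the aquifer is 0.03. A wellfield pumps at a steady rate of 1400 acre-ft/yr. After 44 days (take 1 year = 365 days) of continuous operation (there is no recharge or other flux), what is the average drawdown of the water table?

A = 2200 acres = 8.903 × 10^6 m²
Q = 1400 acre-ft/yr = 4731 m³/d
ΔV = Q × t = 4731 m³/d × 44 d = 2.082 × 10^5 m³
Δh = ΔV / (Sy × A) = 2.082 × 10^5 / (0.03 × 8.903 × 10^6) = 0.7794 m

Δh ≈ 0.779 m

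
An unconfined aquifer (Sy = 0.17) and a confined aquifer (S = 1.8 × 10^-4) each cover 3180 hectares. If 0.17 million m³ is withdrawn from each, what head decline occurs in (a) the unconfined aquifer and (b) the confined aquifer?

Δh_u ≈ 0.0314 m; Δh_c ≈ 29.7 m

A = 3180 hectares = 3.18 × 10^7 m²
ΔV = 0.17 million m³ = 1.7 × 10^5 m³
Unconfined: Δh_u = ΔV/(Sy·A) = 1.7 × 10^5/(0.17 × 3.18 × 10^7) = 0.03145 m
Confined: Δh_c = ΔV/(S·A) = 1.7 × 10^5/(1.8 × 10^-4 × 3.18 × 10^7) = 29.7 m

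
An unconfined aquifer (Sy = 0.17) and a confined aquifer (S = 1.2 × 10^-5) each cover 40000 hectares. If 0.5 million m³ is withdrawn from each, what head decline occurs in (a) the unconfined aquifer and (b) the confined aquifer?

Δh_u ≈ 0.00735 m; Δh_c ≈ 104 m

A = 40000 hectares = 4 × 10^8 m²
ΔV = 0.5 million m³ = 5 × 10^5 m³
Unconfined: Δh_u = ΔV/(Sy·A) = 5 × 10^5/(0.17 × 4 × 10^8) = 0.007353 m
Confined: Δh_c = ΔV/(S·A) = 5 × 10^5/(1.2 × 10^-5 × 4 × 10^8) = 104.2 m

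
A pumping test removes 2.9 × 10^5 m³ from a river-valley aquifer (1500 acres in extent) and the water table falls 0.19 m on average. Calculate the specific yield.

A = 1500 acres = 6.07 × 10^6 m²
Sy = ΔV / (A × Δh) = 2.9 × 10^5 m³ / (6.07 × 10^6 m² × 0.19 m) = 0.2514

Sy ≈ 0.25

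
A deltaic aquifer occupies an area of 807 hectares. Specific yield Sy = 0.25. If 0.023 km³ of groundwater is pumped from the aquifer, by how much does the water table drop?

A = 807 hectares = 8.07 × 10^6 m²
ΔV = 0.023 km³ = 2.3 × 10^7 m³
Δh = ΔV / (Sy × A) = 2.3 × 10^7 m³ / (0.25 × 8.07 × 10^6 m²) = 11.4 m

Δh ≈ 11.4 m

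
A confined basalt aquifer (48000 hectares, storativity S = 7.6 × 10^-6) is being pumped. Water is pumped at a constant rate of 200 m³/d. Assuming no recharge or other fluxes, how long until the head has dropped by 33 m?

t ≈ 602 days

A = 48000 hectares = 4.8 × 10^8 m²
ΔV = S × A × Δh = 7.6 × 10^-6 × 4.8 × 10^8 × 33 = 1.204 × 10^5 m³
t = ΔV / Q = 1.204 × 10^5 m³ / 200 m³/d = 601.9 d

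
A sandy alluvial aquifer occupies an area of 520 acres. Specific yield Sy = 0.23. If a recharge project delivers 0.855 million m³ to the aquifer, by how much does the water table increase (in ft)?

A = 520 acres = 2.104 × 10^6 m²
ΔV = 0.855 million m³ = 8.55 × 10^5 m³
Δh = ΔV / (Sy × A) = 8.55 × 10^5 m³ / (0.23 × 2.104 × 10^6 m²) = 1.767 m
Δh = 1.767 m = 5.796 ft

Δh ≈ 5.8 ft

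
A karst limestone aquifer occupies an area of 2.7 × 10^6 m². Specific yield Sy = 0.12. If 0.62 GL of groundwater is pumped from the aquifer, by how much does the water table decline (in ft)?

ΔV = 0.62 GL = 6.2 × 10^5 m³
Δh = ΔV / (Sy × A) = 6.2 × 10^5 m³ / (0.12 × 2.7 × 10^6 m²) = 1.914 m
Δh = 1.914 m = 6.278 ft

Δh ≈ 6.28 ft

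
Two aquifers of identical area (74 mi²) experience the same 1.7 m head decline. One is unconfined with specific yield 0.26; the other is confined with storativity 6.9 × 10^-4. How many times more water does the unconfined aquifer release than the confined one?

ΔV_u / ΔV_c ≈ 377

A = 74 mi² = 1.917 × 10^8 m²
Unconfined: ΔV_u = Sy × A × Δh = 0.26 × 1.917 × 10^8 × 1.7 = 8.471 × 10^7 m³
Confined: ΔV_c = S × A × Δh = 6.9 × 10^-4 × 1.917 × 10^8 × 1.7 = 2.248 × 10^5 m³
Ratio = ΔV_u / ΔV_c = Sy / S = 0.26 / 6.9 × 10^-4 = 376.8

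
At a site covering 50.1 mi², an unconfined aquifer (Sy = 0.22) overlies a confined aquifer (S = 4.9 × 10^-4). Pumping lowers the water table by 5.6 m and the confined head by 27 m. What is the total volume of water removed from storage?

ΔV ≈ 1.62 × 10^8 m³

A = 50.1 mi² = 1.298 × 10^8 m²
Unconfined: ΔV_u = Sy × A × Δh_u = 0.22 × 1.298 × 10^8 × 5.6 = 1.599 × 10^8 m³
Confined: ΔV_c = S × A × Δh_c = 4.9 × 10^-4 × 1.298 × 10^8 × 27 = 1.717 × 10^6 m³
Total ΔV = 1.599 × 10^8 + 1.717 × 10^6 = 1.616 × 10^8 m³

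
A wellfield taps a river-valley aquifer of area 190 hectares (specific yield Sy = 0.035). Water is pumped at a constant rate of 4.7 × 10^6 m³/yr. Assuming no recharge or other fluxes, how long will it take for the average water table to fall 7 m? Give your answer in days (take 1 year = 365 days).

t ≈ 36.2 days

A = 190 hectares = 1.9 × 10^6 m²
ΔV = Sy × A × Δh = 0.035 × 1.9 × 10^6 × 7 = 4.655 × 10^5 m³
Q = 4.7 × 10^6 m³/yr = 12880 m³/d
t = ΔV / Q = 4.655 × 10^5 m³ / 12880 m³/d = 36.15 d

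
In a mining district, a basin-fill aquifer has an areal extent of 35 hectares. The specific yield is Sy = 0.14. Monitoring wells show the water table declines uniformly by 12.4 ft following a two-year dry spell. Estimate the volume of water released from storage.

ΔV ≈ 1.85 × 10^5 m³

A = 35 hectares = 3.5 × 10^5 m²
Δh = 12.4 ft = 3.78 m
ΔV = Sy × A × Δh = 0.14 × 3.5 × 10^5 m² × 3.78 m = 1.852 × 10^5 m³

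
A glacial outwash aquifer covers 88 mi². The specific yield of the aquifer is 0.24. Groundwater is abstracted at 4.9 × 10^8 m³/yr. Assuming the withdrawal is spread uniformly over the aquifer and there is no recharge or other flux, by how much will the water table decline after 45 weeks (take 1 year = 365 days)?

A = 88 mi² = 2.279 × 10^8 m²
Q = 4.9 × 10^8 m³/yr = 1.342 × 10^6 m³/d
t = 45 weeks = 315 d
ΔV = Q × t = 1.342 × 10^6 m³/d × 315 d = 4.229 × 10^8 m³
Δh = ΔV / (Sy × A) = 4.229 × 10^8 / (0.24 × 2.279 × 10^8) = 7.731 m

Δh ≈ 7.73 m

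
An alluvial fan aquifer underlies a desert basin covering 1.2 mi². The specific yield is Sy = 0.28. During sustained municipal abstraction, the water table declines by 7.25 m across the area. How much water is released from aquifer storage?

ΔV ≈ 6.31 × 10^6 m³

A = 1.2 mi² = 3.108 × 10^6 m²
ΔV = Sy × A × Δh = 0.28 × 3.108 × 10^6 m² × 7.25 m = 6.309 × 10^6 m³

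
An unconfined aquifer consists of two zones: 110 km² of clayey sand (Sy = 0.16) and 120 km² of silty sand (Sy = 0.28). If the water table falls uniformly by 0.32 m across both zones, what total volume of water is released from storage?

A₁ = 110 km² = 1.1 × 10^8 m²; A₂ = 120 km² = 1.2 × 10^8 m²
ΔV₁ = 0.16 × 1.1 × 10^8 × 0.32 = 5.632 × 10^6 m³
ΔV₂ = 0.28 × 1.2 × 10^8 × 0.32 = 1.075 × 10^7 m³
ΔV = ΔV₁ + ΔV₂ = 1.638 × 10^7 m³

ΔV ≈ 1.64 × 10^7 m³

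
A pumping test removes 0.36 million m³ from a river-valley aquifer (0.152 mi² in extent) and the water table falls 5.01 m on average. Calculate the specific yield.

A = 0.152 mi² = 3.937 × 10^5 m²
ΔV = 0.36 million m³ = 3.6 × 10^5 m³
Sy = ΔV / (A × Δh) = 3.6 × 10^5 m³ / (3.937 × 10^5 m² × 5.01 m) = 0.1825

Sy ≈ 0.18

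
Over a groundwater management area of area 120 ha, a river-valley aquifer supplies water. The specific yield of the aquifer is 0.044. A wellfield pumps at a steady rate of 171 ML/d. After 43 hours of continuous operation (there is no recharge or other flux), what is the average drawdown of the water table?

A = 120 ha = 1.2 × 10^6 m²
Q = 171 ML/d = 1.71 × 10^5 m³/d
t = 43 hours = 1.792 d
ΔV = Q × t = 1.71 × 10^5 m³/d × 1.792 d = 3.064 × 10^5 m³
Δh = ΔV / (Sy × A) = 3.064 × 10^5 / (0.044 × 1.2 × 10^6) = 5.803 m

Δh ≈ 5.8 m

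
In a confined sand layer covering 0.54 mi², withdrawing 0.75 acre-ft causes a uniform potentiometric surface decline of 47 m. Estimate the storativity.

S ≈ 1.4 × 10^-5

A = 0.54 mi² = 1.399 × 10^6 m²
ΔV = 0.75 acre-ft = 925.1 m³
S = ΔV / (A × Δh) = 925.1 m³ / (1.399 × 10^6 m² × 47 m) = 1.407 × 10^-5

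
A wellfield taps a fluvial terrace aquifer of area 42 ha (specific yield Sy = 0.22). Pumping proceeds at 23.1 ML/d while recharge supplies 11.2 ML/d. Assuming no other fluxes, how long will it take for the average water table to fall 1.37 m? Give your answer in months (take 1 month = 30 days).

t ≈ 0.355 months

A = 42 ha = 4.2 × 10^5 m²
ΔV = Sy × A × Δh = 0.22 × 4.2 × 10^5 × 1.37 = 1.266 × 10^5 m³
Net withdrawal = 23.1 − 11.2 = 11.9 ML/d = 11900 m³/d
t = ΔV / Q = 1.266 × 10^5 m³ / 11900 m³/d = 10.64 d
t = 10.64 d ≈ 0.3546 months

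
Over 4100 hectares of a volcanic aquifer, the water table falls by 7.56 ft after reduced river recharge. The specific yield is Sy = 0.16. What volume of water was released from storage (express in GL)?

ΔV ≈ 15.1 GL

A = 4100 hectares = 4.1 × 10^7 m²
Δh = 7.56 ft = 2.304 m
ΔV = Sy × A × Δh = 0.16 × 4.1 × 10^7 m² × 2.304 m = 1.512 × 10^7 m³
ΔV = 1.512 × 10^7 m³ = 15.12 GL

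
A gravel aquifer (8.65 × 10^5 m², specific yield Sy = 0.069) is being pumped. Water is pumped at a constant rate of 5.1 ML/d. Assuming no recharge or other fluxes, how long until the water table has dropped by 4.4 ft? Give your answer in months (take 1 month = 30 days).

t ≈ 0.523 months

Δh = 4.4 ft = 1.341 m
ΔV = Sy × A × Δh = 0.069 × 8.65 × 10^5 × 1.341 = 80040 m³
Q = 5.1 ML/d = 5100 m³/d
t = ΔV / Q = 80040 m³ / 5100 m³/d = 15.7 d
t = 15.7 d ≈ 0.5232 months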